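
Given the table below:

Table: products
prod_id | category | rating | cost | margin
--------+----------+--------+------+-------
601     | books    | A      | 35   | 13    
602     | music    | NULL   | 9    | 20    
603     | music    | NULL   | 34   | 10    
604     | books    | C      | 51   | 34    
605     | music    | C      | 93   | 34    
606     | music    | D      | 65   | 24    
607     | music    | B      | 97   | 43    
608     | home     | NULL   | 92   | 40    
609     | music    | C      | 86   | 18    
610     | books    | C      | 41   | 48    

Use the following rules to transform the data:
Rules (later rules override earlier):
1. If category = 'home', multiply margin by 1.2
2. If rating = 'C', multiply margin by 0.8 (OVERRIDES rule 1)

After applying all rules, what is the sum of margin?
265.2

Step 1: Rule 2 takes priority for records with rating = 'C'
  - 4 records: 134 × 0.8 = 107.2
Step 2: Rule 1 applies to remaining records with category = 'home'
  - 1 records: 40 × 1.2 = 48.0
Step 3: Other records unchanged: 110
Step 4: Final sum = 107.2 + 48.0 + 110 = 265.2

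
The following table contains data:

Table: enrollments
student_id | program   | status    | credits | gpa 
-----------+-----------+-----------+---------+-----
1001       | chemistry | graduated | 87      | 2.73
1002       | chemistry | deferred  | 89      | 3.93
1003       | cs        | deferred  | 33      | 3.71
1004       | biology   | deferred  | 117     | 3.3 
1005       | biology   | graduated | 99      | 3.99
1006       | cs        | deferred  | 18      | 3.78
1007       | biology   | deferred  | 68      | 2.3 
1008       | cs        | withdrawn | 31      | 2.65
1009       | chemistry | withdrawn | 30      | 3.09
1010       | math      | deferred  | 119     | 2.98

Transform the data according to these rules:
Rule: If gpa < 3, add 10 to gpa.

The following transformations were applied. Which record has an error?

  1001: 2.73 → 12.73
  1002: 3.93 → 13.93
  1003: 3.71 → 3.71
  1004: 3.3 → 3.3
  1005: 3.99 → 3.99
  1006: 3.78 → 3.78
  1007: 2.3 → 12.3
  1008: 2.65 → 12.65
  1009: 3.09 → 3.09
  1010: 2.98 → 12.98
Record 1002 has an error. The correct transformed value should be 3.93, not 13.93.

Step 1: Check each record against the rule
Step 2: Record 1002 has gpa = 3.93
Step 3: Since 3.93 >= 3, the bonus should not have been applied
Step 4: Correct value = 3.93, but claimed value = 13.93
Conclusion: Record 1002 has the error.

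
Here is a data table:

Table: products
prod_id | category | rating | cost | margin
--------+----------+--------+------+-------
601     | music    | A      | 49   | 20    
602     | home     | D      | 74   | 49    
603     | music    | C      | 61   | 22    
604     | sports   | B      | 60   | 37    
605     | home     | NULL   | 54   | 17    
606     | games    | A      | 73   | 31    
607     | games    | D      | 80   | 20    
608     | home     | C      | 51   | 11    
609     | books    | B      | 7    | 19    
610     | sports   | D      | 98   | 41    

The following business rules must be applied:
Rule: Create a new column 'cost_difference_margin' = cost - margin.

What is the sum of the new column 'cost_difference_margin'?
340

Step 1: For each record, compute cost - margin
Example calculations:
  49 - 20 = 29
  74 - 49 = 25
  61 - 22 = 39
  ...
Step 2: Sum all derived values
Step 3: Total = 340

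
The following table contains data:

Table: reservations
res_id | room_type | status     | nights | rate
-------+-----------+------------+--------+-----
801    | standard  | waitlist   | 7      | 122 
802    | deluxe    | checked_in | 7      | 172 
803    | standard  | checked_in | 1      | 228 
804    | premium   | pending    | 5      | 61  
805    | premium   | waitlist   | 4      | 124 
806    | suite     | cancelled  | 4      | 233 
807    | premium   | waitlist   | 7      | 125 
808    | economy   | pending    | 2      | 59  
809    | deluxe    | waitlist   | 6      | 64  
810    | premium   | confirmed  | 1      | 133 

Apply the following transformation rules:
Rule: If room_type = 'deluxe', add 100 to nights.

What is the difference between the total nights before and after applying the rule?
200

Step 1: Original sum of nights = 44
Step 2: 2 records have room_type = 'deluxe'
Step 3: Each affected record changes by 100
Step 4: Total change = 2 × 100 = 200
Step 5: New sum = 44 + 200 = 244
Step 6: Difference = |244 - 44| = 200
        (Sum increased by 200)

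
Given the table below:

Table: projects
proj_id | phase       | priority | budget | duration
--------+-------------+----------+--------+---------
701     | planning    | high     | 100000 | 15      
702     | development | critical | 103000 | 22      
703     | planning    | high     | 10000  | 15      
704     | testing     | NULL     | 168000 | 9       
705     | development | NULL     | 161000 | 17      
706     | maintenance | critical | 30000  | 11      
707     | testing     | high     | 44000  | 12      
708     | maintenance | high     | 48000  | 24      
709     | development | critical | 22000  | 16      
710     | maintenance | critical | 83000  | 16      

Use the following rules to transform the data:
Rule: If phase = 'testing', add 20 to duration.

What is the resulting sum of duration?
197

Step 1: Count records where phase = 'testing': 2
Step 2: Total bonus added: 2 × 20 = 40
Step 3: Original sum of duration: 157
Step 4: Final sum = 157 + 40 = 197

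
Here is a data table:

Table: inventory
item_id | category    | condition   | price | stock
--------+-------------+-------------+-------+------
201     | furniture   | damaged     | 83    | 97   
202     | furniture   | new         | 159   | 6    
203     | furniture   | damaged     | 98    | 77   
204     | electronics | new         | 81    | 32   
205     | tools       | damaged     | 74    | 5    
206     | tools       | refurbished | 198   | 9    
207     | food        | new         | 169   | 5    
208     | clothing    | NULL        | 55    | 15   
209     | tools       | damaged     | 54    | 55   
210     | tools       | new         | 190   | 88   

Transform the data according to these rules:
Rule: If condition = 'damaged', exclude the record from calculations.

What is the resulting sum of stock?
155

Step 1: Identify records where condition = 'damaged'
Step 2: The excluded records sum to 234
Step 3: Original total stock = 389
Step 4: Remaining total = 389 - 234 = 155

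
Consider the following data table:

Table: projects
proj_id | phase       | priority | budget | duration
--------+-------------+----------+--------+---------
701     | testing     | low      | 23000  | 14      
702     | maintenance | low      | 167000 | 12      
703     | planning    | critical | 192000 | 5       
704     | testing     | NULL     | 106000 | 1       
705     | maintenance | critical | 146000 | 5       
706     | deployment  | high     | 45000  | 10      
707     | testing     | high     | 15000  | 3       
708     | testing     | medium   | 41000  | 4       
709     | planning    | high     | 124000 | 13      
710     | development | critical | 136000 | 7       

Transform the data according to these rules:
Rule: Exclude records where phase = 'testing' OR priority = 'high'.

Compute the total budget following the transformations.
641000

Step 1: Find records where phase = 'testing' OR priority = 'high'
Step 2: 6 records match, summing to 354000
Step 3: Original sum: 995000
Step 4: Remaining sum = 995000 - 354000 = 641000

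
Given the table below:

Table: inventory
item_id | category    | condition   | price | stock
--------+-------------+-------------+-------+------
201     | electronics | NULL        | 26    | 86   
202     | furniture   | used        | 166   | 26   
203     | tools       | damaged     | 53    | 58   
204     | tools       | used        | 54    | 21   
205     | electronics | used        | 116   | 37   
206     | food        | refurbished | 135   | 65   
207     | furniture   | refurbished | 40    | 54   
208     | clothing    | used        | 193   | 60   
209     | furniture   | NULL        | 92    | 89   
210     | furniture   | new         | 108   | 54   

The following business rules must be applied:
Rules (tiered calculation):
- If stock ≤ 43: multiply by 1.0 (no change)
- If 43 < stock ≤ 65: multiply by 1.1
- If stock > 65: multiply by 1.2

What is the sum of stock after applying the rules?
614.1

Step 1: Tier 1 (stock ≤ 43): 3 records, sum = 84 × 1.0 = 84.0
Step 2: Tier 2 (43 < stock ≤ 65): 5 records, sum = 291 × 1.1 = 320.1
Step 3: Tier 3 (stock > 65): 2 records, sum = 175 × 1.2 = 210.0
Step 4: Final sum = 84.0 + 320.1 + 210.0 = 614.1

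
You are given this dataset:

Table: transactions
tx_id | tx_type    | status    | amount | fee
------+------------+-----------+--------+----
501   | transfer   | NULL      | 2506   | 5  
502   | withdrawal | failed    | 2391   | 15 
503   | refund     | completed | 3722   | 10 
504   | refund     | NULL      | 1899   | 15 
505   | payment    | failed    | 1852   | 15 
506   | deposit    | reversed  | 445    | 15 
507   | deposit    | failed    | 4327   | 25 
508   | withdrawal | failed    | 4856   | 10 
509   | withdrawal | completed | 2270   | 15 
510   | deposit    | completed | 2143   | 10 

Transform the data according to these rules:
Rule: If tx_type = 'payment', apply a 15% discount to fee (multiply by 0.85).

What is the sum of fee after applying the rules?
132.75

Step 1: Records with tx_type = 'payment' have total fee = 15
Step 2: Apply multiplier: 15 × 0.85 = 12.75
Step 3: Other records total: 120
Step 4: Final sum = 12.75 + 120 = 132.75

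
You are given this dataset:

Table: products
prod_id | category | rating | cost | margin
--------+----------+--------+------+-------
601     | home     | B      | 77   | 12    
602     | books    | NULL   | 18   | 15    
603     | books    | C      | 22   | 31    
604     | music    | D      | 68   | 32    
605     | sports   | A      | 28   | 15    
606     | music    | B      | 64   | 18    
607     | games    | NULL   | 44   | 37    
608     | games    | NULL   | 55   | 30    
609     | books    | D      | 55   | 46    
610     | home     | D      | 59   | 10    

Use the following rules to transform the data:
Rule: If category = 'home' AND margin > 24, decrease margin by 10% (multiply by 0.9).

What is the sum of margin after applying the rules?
246

Step 1: Find records where category = 'home' AND margin > 24
Step 2: 0 records match, summing to 0
Step 3: After multiplier: 0 × 0.9 = 0.0
Step 4: Unaffected records sum: 246
Step 5: Final sum = 0.0 + 246 = 246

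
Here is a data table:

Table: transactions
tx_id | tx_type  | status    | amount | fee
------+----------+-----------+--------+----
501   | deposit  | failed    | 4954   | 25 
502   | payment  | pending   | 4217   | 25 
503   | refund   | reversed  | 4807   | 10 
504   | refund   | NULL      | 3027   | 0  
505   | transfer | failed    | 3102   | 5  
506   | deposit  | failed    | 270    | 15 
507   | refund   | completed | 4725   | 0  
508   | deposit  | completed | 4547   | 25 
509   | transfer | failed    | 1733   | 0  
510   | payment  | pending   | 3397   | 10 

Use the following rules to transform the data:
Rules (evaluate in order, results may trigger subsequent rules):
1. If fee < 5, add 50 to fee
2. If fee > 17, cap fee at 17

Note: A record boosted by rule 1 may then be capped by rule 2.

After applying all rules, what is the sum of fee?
142

Step 1: Apply rule 1 to records with fee < 5
  - 3 records get bonus of 50
  - Of these, 3 records then exceed 17 and get capped
Step 2: Apply rule 2 to records with fee > 17
  - 3 records (original) are capped
Step 3: Calculate final sum = 142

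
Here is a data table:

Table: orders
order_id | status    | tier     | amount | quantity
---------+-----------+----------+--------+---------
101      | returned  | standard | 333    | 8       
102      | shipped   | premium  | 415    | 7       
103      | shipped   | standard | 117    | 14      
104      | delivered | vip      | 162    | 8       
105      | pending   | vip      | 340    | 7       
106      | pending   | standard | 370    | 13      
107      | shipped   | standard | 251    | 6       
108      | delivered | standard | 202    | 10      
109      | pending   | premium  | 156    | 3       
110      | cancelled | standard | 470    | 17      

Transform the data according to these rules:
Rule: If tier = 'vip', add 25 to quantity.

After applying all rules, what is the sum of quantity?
143

Step 1: Count records where tier = 'vip': 2
Step 2: Total bonus added: 2 × 25 = 50
Step 3: Original sum of quantity: 93
Step 4: Final sum = 93 + 50 = 143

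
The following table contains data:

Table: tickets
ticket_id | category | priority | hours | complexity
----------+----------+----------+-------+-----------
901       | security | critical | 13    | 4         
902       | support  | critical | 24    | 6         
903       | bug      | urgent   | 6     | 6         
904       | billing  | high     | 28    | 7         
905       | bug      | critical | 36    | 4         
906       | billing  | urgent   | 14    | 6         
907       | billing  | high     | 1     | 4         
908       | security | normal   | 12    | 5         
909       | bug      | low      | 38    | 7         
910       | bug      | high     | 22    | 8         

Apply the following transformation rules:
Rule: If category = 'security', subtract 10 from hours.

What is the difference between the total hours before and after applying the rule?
20

Step 1: Original sum of hours = 194
Step 2: 2 records have category = 'security'
Step 3: Each affected record changes by -10
Step 4: Total change = 2 × -10 = -20
Step 5: New sum = 194 + -20 = 174
Step 6: Difference = |174 - 194| = 20
        (Sum decreased by 20)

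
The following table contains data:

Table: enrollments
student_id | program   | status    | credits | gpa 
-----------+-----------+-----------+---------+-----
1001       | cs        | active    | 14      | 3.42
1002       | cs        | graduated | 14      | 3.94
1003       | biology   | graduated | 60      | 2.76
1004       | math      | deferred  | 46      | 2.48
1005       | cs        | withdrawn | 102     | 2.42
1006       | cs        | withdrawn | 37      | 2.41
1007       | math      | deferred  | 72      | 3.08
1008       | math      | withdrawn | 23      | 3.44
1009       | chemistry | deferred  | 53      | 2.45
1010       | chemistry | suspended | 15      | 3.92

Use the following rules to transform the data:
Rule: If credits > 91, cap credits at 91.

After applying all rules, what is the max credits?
91

Step 1: Original maximum credits = 102
Step 2: Apply cap at 91
Step 3: 1 records had credits > 91 and were capped
Step 4: Maximum after transformation = 91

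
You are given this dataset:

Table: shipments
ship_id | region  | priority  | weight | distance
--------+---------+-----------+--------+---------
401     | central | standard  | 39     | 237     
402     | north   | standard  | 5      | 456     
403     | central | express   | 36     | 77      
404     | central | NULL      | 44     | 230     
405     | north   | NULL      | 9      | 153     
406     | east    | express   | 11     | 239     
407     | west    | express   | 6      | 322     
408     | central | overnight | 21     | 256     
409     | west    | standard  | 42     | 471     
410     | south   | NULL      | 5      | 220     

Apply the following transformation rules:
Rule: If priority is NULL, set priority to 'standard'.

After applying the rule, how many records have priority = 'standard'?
6

Step 1: Count records where priority IS NULL
Step 2: Found 3 records with NULL priority
Step 3: These records will have priority set to 'standard'
Step 4: Records already having priority = 'standard': 3
Step 5: Answer: 3 + 3 = 6 records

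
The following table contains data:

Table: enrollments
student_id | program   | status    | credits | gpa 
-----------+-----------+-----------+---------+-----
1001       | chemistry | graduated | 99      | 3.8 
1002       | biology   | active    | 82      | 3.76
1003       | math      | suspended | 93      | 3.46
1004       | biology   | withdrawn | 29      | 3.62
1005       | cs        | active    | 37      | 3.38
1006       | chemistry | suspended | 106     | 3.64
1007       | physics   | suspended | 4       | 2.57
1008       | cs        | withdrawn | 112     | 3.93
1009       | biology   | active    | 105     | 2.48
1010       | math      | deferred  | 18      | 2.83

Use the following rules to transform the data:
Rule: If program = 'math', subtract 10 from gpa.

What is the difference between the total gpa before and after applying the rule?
20.0

Step 1: Original sum of gpa = 33.47
Step 2: 2 records have program = 'math'
Step 3: Each affected record changes by -10
Step 4: Total change = 2 × -10 = -20
Step 5: New sum = 33.47 + -20 = 13.47
Step 6: Difference = |13.47 - 33.47| = 20.0
        (Sum decreased by 20.0)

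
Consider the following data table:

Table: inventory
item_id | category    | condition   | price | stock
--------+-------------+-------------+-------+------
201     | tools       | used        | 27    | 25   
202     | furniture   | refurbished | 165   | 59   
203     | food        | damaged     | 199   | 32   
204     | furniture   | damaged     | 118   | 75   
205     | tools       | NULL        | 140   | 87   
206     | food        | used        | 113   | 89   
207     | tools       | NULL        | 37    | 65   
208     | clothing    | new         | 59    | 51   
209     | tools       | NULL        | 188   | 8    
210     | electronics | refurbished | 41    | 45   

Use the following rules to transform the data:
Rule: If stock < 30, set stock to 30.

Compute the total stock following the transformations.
563

Step 1: 2 records have stock < 30
Step 2: These records originally summed to 33
Step 3: After setting to minimum: 2 × 30 = 60
Step 4: Unaffected records sum: 503
Step 5: Final sum = 60 + 503 = 563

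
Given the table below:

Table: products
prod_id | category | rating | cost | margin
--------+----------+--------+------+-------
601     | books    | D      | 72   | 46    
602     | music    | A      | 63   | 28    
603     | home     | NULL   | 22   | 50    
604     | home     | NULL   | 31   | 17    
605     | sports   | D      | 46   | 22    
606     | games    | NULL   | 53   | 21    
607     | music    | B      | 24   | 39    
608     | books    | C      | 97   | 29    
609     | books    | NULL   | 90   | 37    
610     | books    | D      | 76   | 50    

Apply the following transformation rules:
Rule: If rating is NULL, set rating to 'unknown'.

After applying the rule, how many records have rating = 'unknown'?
4

Step 1: Count records where rating IS NULL
Step 2: Found 4 records with NULL rating
Step 3: These records will have rating set to 'unknown'
Step 4: Records already having rating = 'unknown': 0
Step 5: Answer: 4 + 0 = 4 records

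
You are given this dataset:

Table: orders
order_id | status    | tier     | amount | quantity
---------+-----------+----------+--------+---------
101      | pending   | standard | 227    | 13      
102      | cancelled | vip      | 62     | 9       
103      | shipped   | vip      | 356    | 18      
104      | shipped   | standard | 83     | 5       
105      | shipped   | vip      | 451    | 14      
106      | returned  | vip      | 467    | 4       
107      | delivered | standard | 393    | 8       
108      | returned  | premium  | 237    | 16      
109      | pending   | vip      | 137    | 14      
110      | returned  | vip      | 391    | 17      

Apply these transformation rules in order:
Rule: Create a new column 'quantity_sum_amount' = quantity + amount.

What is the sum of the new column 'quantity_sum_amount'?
2922

Step 1: For each record, compute quantity + amount
Example calculations:
  13 + 227 = 240
  9 + 62 = 71
  18 + 356 = 374
  ...
Step 2: Sum all derived values
Step 3: Total = 2922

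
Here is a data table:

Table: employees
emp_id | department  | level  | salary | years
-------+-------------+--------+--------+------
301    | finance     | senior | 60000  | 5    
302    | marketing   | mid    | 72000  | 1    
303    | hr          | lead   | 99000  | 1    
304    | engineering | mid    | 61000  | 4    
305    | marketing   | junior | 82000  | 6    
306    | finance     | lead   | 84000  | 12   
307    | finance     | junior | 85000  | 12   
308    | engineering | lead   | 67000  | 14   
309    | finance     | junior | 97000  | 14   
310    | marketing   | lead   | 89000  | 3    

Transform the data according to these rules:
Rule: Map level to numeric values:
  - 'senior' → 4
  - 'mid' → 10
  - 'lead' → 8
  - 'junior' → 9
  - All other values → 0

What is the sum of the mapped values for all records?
83

Step 1: Apply mapping to each record
Step 2: Count by status:
  'senior': 1 records × 4 = 4
  'mid': 2 records × 10 = 20
  'lead': 4 records × 8 = 32
  'junior': 3 records × 9 = 27
Step 3: Sum all mapped values = 83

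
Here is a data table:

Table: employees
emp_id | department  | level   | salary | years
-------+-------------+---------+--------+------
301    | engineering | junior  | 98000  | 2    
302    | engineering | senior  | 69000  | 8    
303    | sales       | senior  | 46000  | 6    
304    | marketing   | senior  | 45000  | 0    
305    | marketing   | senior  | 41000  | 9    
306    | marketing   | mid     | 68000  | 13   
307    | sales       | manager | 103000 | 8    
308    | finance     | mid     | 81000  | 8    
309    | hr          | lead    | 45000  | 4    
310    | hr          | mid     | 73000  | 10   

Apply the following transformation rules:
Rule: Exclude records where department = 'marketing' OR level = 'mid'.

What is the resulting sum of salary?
361000

Step 1: Find records where department = 'marketing' OR level = 'mid'
Step 2: 5 records match, summing to 308000
Step 3: Original sum: 669000
Step 4: Remaining sum = 669000 - 308000 = 361000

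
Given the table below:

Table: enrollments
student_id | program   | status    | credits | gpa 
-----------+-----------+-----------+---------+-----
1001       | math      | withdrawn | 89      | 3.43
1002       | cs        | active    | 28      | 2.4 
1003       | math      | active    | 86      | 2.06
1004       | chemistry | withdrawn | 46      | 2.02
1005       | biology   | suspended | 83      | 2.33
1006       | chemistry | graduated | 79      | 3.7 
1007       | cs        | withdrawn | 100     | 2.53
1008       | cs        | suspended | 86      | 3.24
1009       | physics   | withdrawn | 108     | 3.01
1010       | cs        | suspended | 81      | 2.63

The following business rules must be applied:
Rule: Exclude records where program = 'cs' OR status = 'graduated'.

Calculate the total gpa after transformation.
12.85

Step 1: Find records where program = 'cs' OR status = 'graduated'
Step 2: 5 records match, summing to 14.5
Step 3: Original sum: 27.35
Step 4: Remaining sum = 27.35 - 14.5 = 12.85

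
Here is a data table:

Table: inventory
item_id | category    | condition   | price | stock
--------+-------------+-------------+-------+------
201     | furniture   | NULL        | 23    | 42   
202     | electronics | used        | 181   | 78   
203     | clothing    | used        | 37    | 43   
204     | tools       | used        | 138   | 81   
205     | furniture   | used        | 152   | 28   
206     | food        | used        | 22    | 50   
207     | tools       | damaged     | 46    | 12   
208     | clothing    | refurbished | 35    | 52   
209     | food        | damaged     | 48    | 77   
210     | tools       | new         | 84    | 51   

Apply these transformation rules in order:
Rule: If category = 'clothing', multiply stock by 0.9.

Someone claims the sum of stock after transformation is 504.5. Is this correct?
Yes, the result is correct.

Step 1: Calculate the correct sum after transformation
Step 2: Apply multiplier 0.9 to records where category = 'clothing'
Step 3: Correct result = 504.5
Step 4: Claimed result = 504.5
Step 5: 504.5 = 504.5 ✓
Conclusion: The claimed result is correct.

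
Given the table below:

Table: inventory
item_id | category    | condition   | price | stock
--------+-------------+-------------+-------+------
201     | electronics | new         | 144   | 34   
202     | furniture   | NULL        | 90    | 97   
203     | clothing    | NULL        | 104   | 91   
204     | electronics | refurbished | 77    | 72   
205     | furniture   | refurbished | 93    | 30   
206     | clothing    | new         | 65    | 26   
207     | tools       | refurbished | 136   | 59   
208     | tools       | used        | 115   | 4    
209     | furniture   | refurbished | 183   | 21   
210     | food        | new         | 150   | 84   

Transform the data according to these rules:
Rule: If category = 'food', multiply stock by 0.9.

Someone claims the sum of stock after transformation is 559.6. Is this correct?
No, the correct result is 509.6.

Step 1: Calculate the correct sum after transformation
Step 2: Apply multiplier 0.9 to records where category = 'food'
Step 3: Correct result = 509.6
Step 4: Claimed result = 559.6
Step 5: 509.6 ≠ 559.6
Conclusion: The claimed result is incorrect. The correct answer is 509.6.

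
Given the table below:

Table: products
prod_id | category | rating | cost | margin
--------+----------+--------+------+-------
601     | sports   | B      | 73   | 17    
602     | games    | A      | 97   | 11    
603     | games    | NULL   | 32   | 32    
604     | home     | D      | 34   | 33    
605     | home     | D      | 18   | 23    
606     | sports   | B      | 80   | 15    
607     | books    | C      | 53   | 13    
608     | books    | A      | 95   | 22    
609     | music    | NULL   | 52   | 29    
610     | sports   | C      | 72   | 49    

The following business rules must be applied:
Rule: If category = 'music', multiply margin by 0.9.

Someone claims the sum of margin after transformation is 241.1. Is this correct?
Yes, the result is correct.

Step 1: Calculate the correct sum after transformation
Step 2: Apply multiplier 0.9 to records where category = 'music'
Step 3: Correct result = 241.1
Step 4: Claimed result = 241.1
Step 5: 241.1 = 241.1 ✓
Conclusion: The claimed result is correct.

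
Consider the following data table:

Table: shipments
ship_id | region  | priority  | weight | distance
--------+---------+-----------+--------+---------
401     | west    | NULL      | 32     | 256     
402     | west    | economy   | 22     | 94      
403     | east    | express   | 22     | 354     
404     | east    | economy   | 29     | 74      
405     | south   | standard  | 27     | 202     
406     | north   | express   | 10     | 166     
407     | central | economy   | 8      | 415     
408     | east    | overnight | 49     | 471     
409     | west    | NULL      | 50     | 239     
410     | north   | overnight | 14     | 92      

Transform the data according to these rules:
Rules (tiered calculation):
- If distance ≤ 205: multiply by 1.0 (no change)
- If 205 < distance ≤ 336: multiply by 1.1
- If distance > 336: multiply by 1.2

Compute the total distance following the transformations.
2660.5

Step 1: Tier 1 (distance ≤ 205): 5 records, sum = 628 × 1.0 = 628.0
Step 2: Tier 2 (205 < distance ≤ 336): 2 records, sum = 495 × 1.1 = 544.5
Step 3: Tier 3 (distance > 336): 3 records, sum = 1240 × 1.2 = 1488.0
Step 4: Final sum = 628.0 + 544.5 + 1488.0 = 2660.5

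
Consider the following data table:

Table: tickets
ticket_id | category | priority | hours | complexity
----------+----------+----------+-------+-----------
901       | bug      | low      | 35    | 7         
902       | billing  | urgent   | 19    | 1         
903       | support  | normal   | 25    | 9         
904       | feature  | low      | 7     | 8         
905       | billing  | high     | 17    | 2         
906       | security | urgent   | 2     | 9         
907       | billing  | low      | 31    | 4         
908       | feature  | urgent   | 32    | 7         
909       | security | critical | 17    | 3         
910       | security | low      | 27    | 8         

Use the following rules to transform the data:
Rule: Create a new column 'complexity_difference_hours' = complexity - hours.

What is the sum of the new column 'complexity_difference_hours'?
-154

Step 1: For each record, compute complexity - hours
Example calculations:
  7 - 35 = -28
  1 - 19 = -18
  9 - 25 = -16
  ...
Step 2: Sum all derived values
Step 3: Total = -154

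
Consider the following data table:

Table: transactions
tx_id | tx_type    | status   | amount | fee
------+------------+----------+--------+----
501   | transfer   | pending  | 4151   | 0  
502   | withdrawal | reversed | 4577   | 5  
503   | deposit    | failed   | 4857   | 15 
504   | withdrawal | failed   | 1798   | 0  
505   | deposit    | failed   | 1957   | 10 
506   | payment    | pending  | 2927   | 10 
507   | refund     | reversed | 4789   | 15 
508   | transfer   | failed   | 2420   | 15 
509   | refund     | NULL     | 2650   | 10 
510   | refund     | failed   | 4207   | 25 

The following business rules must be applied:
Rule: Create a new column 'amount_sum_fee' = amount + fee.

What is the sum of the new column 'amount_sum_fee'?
34438

Step 1: For each record, compute amount + fee
Example calculations:
  4151 + 0 = 4151
  4577 + 5 = 4582
  4857 + 15 = 4872
  ...
Step 2: Sum all derived values
Step 3: Total = 34438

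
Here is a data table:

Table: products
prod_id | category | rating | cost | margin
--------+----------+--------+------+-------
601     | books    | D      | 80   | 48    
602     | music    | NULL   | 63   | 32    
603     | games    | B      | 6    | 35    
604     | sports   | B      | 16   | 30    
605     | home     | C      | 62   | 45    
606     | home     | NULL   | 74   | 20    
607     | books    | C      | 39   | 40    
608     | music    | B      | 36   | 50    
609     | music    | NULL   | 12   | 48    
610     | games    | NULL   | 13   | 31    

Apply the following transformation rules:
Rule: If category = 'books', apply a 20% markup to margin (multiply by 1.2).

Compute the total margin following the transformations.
396.6

Step 1: Records with category = 'books' have total margin = 88
Step 2: Apply multiplier: 88 × 1.2 = 105.6
Step 3: Other records total: 291
Step 4: Final sum = 105.6 + 291 = 396.6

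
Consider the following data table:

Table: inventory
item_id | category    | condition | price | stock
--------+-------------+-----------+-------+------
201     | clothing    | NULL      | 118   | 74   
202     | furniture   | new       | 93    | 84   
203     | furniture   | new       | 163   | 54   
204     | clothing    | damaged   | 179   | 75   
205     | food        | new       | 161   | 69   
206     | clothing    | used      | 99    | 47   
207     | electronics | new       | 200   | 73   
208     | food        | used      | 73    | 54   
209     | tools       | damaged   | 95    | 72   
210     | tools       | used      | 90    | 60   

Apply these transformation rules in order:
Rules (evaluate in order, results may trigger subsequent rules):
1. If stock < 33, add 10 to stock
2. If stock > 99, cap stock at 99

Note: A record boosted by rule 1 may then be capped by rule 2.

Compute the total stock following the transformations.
662

Step 1: Apply rule 1 to records with stock < 33
  - 0 records get bonus of 10
  - Of these, 0 records then exceed 99 and get capped
Step 2: Apply rule 2 to records with stock > 99
  - 0 records (original) are capped
Step 3: Calculate final sum = 662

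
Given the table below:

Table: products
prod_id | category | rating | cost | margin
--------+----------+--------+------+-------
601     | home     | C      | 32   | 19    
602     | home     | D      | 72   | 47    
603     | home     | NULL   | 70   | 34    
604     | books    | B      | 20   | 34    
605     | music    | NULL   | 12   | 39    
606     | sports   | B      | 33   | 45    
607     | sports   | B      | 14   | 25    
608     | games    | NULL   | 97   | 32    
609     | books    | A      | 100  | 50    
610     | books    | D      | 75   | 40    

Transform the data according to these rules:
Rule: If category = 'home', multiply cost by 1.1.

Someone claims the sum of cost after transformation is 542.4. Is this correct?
Yes, the result is correct.

Step 1: Calculate the correct sum after transformation
Step 2: Apply multiplier 1.1 to records where category = 'home'
Step 3: Correct result = 542.4
Step 4: Claimed result = 542.4
Step 5: 542.4 = 542.4 ✓
Conclusion: The claimed result is correct.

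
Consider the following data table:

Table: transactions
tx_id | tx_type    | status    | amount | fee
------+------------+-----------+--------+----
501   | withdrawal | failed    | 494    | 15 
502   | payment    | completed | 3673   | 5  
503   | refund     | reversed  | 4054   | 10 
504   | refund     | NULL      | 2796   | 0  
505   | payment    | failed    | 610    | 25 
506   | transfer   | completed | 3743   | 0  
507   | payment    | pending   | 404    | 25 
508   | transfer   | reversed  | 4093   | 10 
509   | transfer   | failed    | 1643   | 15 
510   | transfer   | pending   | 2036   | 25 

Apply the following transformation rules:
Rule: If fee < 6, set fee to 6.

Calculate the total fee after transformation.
143

Step 1: 3 records have fee < 6
Step 2: These records originally summed to 5
Step 3: After setting to minimum: 3 × 6 = 18
Step 4: Unaffected records sum: 125
Step 5: Final sum = 18 + 125 = 143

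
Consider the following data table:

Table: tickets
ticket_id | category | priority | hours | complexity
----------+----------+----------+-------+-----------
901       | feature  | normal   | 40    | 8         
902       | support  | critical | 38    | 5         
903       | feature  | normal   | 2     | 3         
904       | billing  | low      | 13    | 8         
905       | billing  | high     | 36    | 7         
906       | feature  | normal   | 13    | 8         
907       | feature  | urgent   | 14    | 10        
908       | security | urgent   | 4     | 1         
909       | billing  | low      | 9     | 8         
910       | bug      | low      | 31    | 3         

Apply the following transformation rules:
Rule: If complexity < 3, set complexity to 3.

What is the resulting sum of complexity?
63

Step 1: 1 records have complexity < 3
Step 2: These records originally summed to 1
Step 3: After setting to minimum: 1 × 3 = 3
Step 4: Unaffected records sum: 60
Step 5: Final sum = 3 + 60 = 63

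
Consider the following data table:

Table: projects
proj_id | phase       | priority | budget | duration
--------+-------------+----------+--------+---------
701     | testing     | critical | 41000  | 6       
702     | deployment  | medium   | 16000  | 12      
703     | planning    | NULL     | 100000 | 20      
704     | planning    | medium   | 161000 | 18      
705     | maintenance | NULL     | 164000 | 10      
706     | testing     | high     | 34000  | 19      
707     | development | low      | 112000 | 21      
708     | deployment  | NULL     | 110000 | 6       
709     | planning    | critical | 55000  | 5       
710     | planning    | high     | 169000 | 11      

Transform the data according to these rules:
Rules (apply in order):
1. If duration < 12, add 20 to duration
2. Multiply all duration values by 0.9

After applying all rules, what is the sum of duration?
205.2

Step 1: Apply Rule 1 - Add 20 to records with duration < 12
  - 5 records affected: 38 + (5 × 20) = 138
  - Unaffected records: 90
  - Sum after Rule 1: 228
Step 2: Apply Rule 2 - Multiply all by 0.9
  - 228 × 0.9 = 205.2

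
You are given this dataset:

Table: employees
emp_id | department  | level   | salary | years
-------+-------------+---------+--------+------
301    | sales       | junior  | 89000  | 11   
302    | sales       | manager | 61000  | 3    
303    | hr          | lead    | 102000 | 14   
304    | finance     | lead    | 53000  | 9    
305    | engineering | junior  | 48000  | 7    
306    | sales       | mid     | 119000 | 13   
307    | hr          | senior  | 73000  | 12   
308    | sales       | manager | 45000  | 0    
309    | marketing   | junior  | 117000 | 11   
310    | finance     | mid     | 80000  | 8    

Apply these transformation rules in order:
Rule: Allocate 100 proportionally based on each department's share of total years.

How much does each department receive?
engineering: 7.95, finance: 19.32, hr: 29.55, marketing: 12.5, sales: 30.68

Step 1: Calculate total years = 88
Step 2: Calculate each department's proportion:
  engineering: 7/88 = 7.95% → 7.95
  finance: 17/88 = 19.32% → 19.32
  hr: 26/88 = 29.55% → 29.55
  marketing: 11/88 = 12.50% → 12.5
  sales: 27/88 = 30.68% → 30.68
Step 3: Verify: sum of allocations ≈ 100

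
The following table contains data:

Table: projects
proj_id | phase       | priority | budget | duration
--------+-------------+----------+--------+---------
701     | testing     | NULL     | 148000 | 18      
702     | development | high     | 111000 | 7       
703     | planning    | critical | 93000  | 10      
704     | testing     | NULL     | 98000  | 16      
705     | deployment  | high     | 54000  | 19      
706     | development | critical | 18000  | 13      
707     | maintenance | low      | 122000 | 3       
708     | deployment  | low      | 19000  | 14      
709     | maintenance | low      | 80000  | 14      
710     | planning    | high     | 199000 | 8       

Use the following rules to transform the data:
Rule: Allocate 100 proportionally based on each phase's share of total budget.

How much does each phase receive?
deployment: 7.75, development: 13.69, maintenance: 21.44, planning: 31.0, testing: 26.11

Step 1: Calculate total budget = 942000
Step 2: Calculate each phase's proportion:
  deployment: 73000/942000 = 7.75% → 7.75
  development: 129000/942000 = 13.69% → 13.69
  maintenance: 202000/942000 = 21.44% → 21.44
  planning: 292000/942000 = 31.00% → 31.0
  testing: 246000/942000 = 26.11% → 26.11
Step 3: Verify: sum of allocations ≈ 100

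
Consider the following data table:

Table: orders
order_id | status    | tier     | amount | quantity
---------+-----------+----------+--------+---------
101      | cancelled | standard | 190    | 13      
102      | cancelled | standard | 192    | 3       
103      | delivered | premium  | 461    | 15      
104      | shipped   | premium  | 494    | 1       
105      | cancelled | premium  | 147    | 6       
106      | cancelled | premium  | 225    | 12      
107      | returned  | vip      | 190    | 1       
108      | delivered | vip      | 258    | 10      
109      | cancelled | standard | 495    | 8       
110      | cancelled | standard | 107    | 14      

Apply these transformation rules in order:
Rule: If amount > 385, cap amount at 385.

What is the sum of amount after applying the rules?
2464

Step 1: 3 records have amount > 385
Step 2: These records originally summed to 1450
Step 3: After capping: 3 × 385 = 1155
Step 4: Unaffected records sum: 1309
Step 5: Final sum = 1155 + 1309 = 2464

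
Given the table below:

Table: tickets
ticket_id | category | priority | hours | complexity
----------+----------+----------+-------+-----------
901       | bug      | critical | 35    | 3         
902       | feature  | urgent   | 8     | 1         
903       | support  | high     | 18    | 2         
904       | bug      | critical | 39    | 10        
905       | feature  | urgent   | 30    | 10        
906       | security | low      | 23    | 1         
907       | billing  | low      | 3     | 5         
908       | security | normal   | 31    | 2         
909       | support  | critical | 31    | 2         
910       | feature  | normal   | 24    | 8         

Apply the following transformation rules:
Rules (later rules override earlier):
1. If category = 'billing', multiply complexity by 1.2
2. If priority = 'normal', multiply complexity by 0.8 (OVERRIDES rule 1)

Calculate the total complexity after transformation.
43.0

Step 1: Rule 2 takes priority for records with priority = 'normal'
  - 2 records: 10 × 0.8 = 8.0
Step 2: Rule 1 applies to remaining records with category = 'billing'
  - 1 records: 5 × 1.2 = 6.0
Step 3: Other records unchanged: 29
Step 4: Final sum = 8.0 + 6.0 + 29 = 43.0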